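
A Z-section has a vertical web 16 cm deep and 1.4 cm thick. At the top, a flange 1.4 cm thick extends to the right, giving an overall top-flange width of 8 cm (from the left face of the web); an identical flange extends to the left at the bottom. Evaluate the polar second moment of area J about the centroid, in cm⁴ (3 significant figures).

Break the section into simple shapes (no overlaps), measuring from the bottom-left corner of the bounding box.
Web: 1.4 × 16, A = 22.4 cm², y = 8 cm, Ī = 477.87 cm⁴.
Top flange (beyond web): 6.6 × 1.4, A = 9.24 cm², y = 15.3 cm, Ī = 1.5092 cm⁴.
Bottom flange (beyond web): 6.6 × 1.4, A = 9.24 cm², y = 0.7 cm, Ī = 1.5092 cm⁴.
Centroid: ȳ = ΣA·y / ΣA = 8 cm.
Transfer each piece to the centroidal x-axis using Ī + A·d² with d = y − 8:
  web: d = 0 cm → contributes +477.87 cm⁴
  top flange (beyond web): d = 7.3 cm → contributes +493.91 cm⁴
  bottom flange (beyond web): d = -7.3 cm → contributes +493.91 cm⁴
Total I = 1465.7 cm⁴.
For the y-axis: x̄ = 7.3 cm.
Repeating about the centroidal y-axis gives I_y = 366.42 cm⁴.
Polar second moment: J = I_x + I_y = 1832.1 cm⁴.

J ≈ 1830 cm⁴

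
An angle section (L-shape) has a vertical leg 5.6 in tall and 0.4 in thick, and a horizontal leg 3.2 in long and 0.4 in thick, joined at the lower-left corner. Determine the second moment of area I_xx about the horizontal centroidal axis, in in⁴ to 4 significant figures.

Break the section into simple shapes (no overlaps), measuring from the bottom-left corner of the bounding box.
Vertical leg: 0.4 × 5.6, A = 2.24 in², y = 2.8 in, Ī = 5.85387 in⁴.
Horizontal leg (remainder): 2.8 × 0.4, A = 1.12 in², y = 0.2 in, Ī = 0.0149333 in⁴.
Centroid: ȳ = ΣA·y / ΣA = 1.93333 in.
Transfer each piece to the horizontal centroidal axis using Ī + A·d² with d = y − 1.93333:
  vertical leg: d = 0.866667 in → contributes +7.53636 in⁴
  horizontal leg (remainder): d = -1.73333 in → contributes +3.37991 in⁴
Total I = 10.9163 in⁴.

I_xx ≈ 10.92 in⁴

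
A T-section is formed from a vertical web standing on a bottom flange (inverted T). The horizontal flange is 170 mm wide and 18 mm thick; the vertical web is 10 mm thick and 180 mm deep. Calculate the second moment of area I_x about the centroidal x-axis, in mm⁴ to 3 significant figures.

I_x ≈ 1.61 × 10⁷ mm⁴

Decompose the section into non-overlapping parts with the origin at the bottom-left of its bounding rectangle.
Flange: 170 × 18, A = 3 060 mm², y = 9 mm, Ī = 82 620 mm⁴.
Web: 10 × 180, A = 1 800 mm², y = 108 mm, Ī = 4 860 000 mm⁴.
Centroid: ȳ = ΣA·y / ΣA = 45.667 mm.
Transfer each piece to the centroidal x-axis using Ī + A·d² with d = y − 45.667:
  flange: d = -36.667 mm → contributes +4 196 620 mm⁴
  web: d = 62.333 mm → contributes +11 853 800 mm⁴
Total I = 16 050 420 mm⁴.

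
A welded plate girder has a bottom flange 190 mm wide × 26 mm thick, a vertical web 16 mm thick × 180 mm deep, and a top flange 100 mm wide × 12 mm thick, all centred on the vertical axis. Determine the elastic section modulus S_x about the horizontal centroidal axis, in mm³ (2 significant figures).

S_x ≈ 3.7 × 10⁵ mm³

Decompose the section into non-overlapping parts with the origin at the bottom-left of its bounding rectangle.
Bottom plate: 190 × 26, A = 4 940 mm², y = 13 mm, Ī = 278 287 mm⁴.
Web plate: 16 × 180, A = 2 880 mm², y = 116 mm, Ī = 7 776 000 mm⁴.
Top plate: 100 × 12, A = 1 200 mm², y = 212 mm, Ī = 14 400 mm⁴.
Centroid: ȳ = ΣA·y / ΣA = 72.36 mm.
Transfer each piece to the horizontal centroidal axis using Ī + A·d² with d = y − 72.36:
  bottom plate: d = -59.36 mm → contributes +17 685 750 mm⁴
  web plate: d = 43.64 mm → contributes +13 260 458 mm⁴
  top plate: d = 139.6 mm → contributes +23 413 120 mm⁴
Total I = 54 359 328 mm⁴.
Extreme fibre distance c = 145.6 mm; S = I/c = 373 248 mm³.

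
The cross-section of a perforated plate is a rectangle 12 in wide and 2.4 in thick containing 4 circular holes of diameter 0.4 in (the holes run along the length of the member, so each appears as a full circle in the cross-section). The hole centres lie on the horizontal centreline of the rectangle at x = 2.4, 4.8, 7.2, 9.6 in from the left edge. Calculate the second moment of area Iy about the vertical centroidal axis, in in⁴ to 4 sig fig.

Break the section into simple shapes (no overlaps), measuring from the bottom-left corner of the bounding box.
Plate: 12 × 2.4, A = 28.8 in², x = 6 in, Ī = 345.6 in⁴.
Hole 1 (subtracted): ⌀0.4, A = 0.125664 in², x = 2.4 in, Ī = 0.00125664 in⁴.
Hole 2 (subtracted): ⌀0.4, A = 0.125664 in², x = 4.8 in, Ī = 0.00125664 in⁴.
Hole 3 (subtracted): ⌀0.4, A = 0.125664 in², x = 7.2 in, Ī = 0.00125664 in⁴.
Hole 4 (subtracted): ⌀0.4, A = 0.125664 in², x = 9.6 in, Ī = 0.00125664 in⁴.
By symmetry the centroid is at mid-width, x̄ = 6 in.
Transfer each piece to the vertical centroidal axis using Ī + A·d² with d = x − 6:
  plate: d = 0 in → contributes +345.6 in⁴
  hole 1: d = -3.6 in → contributes −1.62986 in⁴
  hole 2: d = -1.2 in → contributes −0.182212 in⁴
  hole 3: d = 1.2 in → contributes −0.182212 in⁴
  hole 4: d = 3.6 in → contributes −1.62986 in⁴
Total I = 341.976 in⁴.

Iy ≈ 342.0 in⁴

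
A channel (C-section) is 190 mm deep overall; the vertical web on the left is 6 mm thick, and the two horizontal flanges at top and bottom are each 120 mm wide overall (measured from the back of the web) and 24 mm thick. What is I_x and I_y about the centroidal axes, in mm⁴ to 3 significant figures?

I_x ≈ 4.14 × 10⁷ mm⁴, I_y ≈ 9.33 × 10⁶ mm⁴

Break the section into simple shapes (no overlaps), measuring from the bottom-left corner of the bounding box.
Web: 6 × 190, A = 1 140 mm², y = 95 mm, Ī = 3 429 500 mm⁴.
Top flange (beyond web): 114 × 24, A = 2 736 mm², y = 178 mm, Ī = 131 328 mm⁴.
Bottom flange (beyond web): 114 × 24, A = 2 736 mm², y = 12 mm, Ī = 131 328 mm⁴.
By symmetry the centroid is at mid-height, ȳ = 95 mm.
Transfer each piece to the centroidal x-axis using Ī + A·d² with d = y − 95:
  web: d = 0 mm → contributes +3 429 500 mm⁴
  top flange (beyond web): d = 83 mm → contributes +18 979 632 mm⁴
  bottom flange (beyond web): d = -83 mm → contributes +18 979 632 mm⁴
Total I = 41 388 764 mm⁴.
For the y-axis: x̄ = 52.655 mm.
Repeating about the centroidal y-axis gives I_y = 9 326 010 mm⁴.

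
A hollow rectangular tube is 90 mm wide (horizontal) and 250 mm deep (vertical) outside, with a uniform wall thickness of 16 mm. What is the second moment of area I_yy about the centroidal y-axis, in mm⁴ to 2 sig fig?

I_yy ≈ 1.2 × 10⁷ mm⁴

Split into non-overlapping primitives; take the origin at the lower-left of the bounding box.
Outer rectangle: 90 × 250, A = 22 500 mm², x = 45 mm, Ī = 15 187 500 mm⁴.
Inner void (subtracted): 58 × 218, A = 12 644 mm², x = 45 mm, Ī = 3 544 535 mm⁴.
By symmetry the centroid is at mid-width, x̄ = 45 mm.
All pieces are centred on the centroidal y-axis, so I = ΣĪ (holes subtracted) = 11 642 965 mm⁴.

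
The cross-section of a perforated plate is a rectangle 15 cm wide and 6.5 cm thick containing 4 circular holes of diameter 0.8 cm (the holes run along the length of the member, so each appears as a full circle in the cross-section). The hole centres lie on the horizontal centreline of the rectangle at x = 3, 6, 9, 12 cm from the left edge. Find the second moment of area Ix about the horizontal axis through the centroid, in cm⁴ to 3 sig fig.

Ix ≈ 343 cm⁴

Break the section into simple shapes (no overlaps), measuring from the bottom-left corner of the bounding box.
Plate: 15 × 6.5, A = 97.5 cm², y = 3.25 cm, Ī = 343.28 cm⁴.
Hole 1 (subtracted): ⌀0.8, A = 0.50265 cm², y = 3.25 cm, Ī = 0.020106 cm⁴.
Hole 2 (subtracted): ⌀0.8, A = 0.50265 cm², y = 3.25 cm, Ī = 0.020106 cm⁴.
Hole 3 (subtracted): ⌀0.8, A = 0.50265 cm², y = 3.25 cm, Ī = 0.020106 cm⁴.
Hole 4 (subtracted): ⌀0.8, A = 0.50265 cm², y = 3.25 cm, Ī = 0.020106 cm⁴.
By symmetry the centroid is at mid-height, ȳ = 3.25 cm.
All pieces are centred on the horizontal axis through the centroid, so I = ΣĪ (holes subtracted) = 343.2 cm⁴.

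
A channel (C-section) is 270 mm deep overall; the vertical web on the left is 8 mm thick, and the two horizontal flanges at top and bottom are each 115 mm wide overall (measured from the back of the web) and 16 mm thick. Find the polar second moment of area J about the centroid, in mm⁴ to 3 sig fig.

Decompose the section into non-overlapping parts with the origin at the bottom-left of its bounding rectangle.
Web: 8 × 270, A = 2 160 mm², y = 135 mm, Ī = 13 122 000 mm⁴.
Top flange (beyond web): 107 × 16, A = 1 712 mm², y = 262 mm, Ī = 36 523 mm⁴.
Bottom flange (beyond web): 107 × 16, A = 1 712 mm², y = 8 mm, Ī = 36 523 mm⁴.
By symmetry the centroid is at mid-height, ȳ = 135 mm.
Transfer each piece to the centroidal x-axis using Ī + A·d² with d = y − 135:
  web: d = 0 mm → contributes +13 122 000 mm⁴
  top flange (beyond web): d = 127 mm → contributes +27 649 371 mm⁴
  bottom flange (beyond web): d = -127 mm → contributes +27 649 371 mm⁴
Total I = 68 420 741 mm⁴.
For the y-axis: x̄ = 39.258 mm.
Repeating about the centroidal y-axis gives I_y = 7 657 330 mm⁴.
Polar second moment: J = I_x + I_y = 76 078 071 mm⁴.

J ≈ 7.61 × 10⁷ mm⁴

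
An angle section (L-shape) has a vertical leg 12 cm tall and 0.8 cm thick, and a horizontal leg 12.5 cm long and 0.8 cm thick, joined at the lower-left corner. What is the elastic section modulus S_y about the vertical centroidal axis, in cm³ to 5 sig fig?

S_y ≈ 32.438 cm³

Split into non-overlapping primitives; take the origin at the lower-left of the bounding box.
Vertical leg: 0.8 × 12, A = 9.6 cm², x = 0.4 cm, Ī = 0.512 cm⁴.
Horizontal leg (remainder): 11.7 × 0.8, A = 9.36 cm², x = 6.65 cm, Ī = 106.7742 cm⁴.
Centroid: x̄ = ΣA·x / ΣA = 3.485443 cm.
Transfer each piece to the vertical centroidal axis using Ī + A·d² with d = x − 3.485443:
  vertical leg: d = -3.085443 cm → contributes +91.9036 cm⁴
  horizontal leg (remainder): d = 3.164557 cm → contributes +200.5092 cm⁴
Total I = 292.4128 cm⁴.
Extreme fibre distance c = 9.014557 cm; S = I/c = 32.43784 cm³.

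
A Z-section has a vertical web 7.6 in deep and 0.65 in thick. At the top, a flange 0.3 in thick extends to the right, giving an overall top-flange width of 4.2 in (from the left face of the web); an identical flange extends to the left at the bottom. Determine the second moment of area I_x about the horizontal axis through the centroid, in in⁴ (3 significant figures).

I_x ≈ 52.2 in⁴

Break the section into simple shapes (no overlaps), measuring from the bottom-left corner of the bounding box.
Web: 0.65 × 7.6, A = 4.94 in², y = 3.8 in, Ī = 23.778 in⁴.
Top flange (beyond web): 3.55 × 0.3, A = 1.065 in², y = 7.45 in, Ī = 0.0079875 in⁴.
Bottom flange (beyond web): 3.55 × 0.3, A = 1.065 in², y = 0.15 in, Ī = 0.0079875 in⁴.
Centroid: ȳ = ΣA·y / ΣA = 3.8 in.
Transfer each piece to the horizontal axis through the centroid using Ī + A·d² with d = y − 3.8:
  web: d = 0 in → contributes +23.778 in⁴
  top flange (beyond web): d = 3.65 in → contributes +14.196 in⁴
  bottom flange (beyond web): d = -3.65 in → contributes +14.196 in⁴
Total I = 52.171 in⁴.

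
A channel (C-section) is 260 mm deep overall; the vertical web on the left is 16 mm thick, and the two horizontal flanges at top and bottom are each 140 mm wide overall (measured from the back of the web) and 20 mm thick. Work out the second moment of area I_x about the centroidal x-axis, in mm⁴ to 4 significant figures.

Decompose the section into non-overlapping parts with the origin at the bottom-left of its bounding rectangle.
Web: 16 × 260, A = 4 160 mm², y = 130 mm, Ī = 23 434 667 mm⁴.
Top flange (beyond web): 124 × 20, A = 2 480 mm², y = 250 mm, Ī = 82666.7 mm⁴.
Bottom flange (beyond web): 124 × 20, A = 2 480 mm², y = 10 mm, Ī = 82666.7 mm⁴.
By symmetry the centroid is at mid-height, ȳ = 130 mm.
Transfer each piece to the centroidal x-axis using Ī + A·d² with d = y − 130:
  web: d = 0 mm → contributes +23 434 667 mm⁴
  top flange (beyond web): d = 120 mm → contributes +35 794 667 mm⁴
  bottom flange (beyond web): d = -120 mm → contributes +35 794 667 mm⁴
Total I = 95 024 000 mm⁴.

I_x ≈ 9.502 × 10⁷ mm⁴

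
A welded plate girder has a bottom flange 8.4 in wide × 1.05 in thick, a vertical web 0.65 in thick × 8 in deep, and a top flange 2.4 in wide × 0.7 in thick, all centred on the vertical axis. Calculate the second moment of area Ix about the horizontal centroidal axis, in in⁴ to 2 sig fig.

Break the section into simple shapes (no overlaps), measuring from the bottom-left corner of the bounding box.
Bottom plate: 8.4 × 1.05, A = 8.82 in², y = 0.525 in, Ī = 0.8103 in⁴.
Web plate: 0.65 × 8, A = 5.2 in², y = 5.05 in, Ī = 27.73 in⁴.
Top plate: 2.4 × 0.7, A = 1.68 in², y = 9.4 in, Ī = 0.0686 in⁴.
Centroid: ȳ = ΣA·y / ΣA = 2.973 in.
Transfer each piece to the horizontal centroidal axis using Ī + A·d² with d = y − 2.973:
  bottom plate: d = -2.448 in → contributes +53.68 in⁴
  web plate: d = 2.077 in → contributes +50.16 in⁴
  top plate: d = 6.427 in → contributes +69.45 in⁴
Total I = 173.3 in⁴.

Ix ≈ 170 in⁴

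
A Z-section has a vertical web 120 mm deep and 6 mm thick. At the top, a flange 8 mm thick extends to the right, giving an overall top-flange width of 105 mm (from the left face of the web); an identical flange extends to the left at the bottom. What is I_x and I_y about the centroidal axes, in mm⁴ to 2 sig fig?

I_x ≈ 5.8 × 10⁶ mm⁴, I_y ≈ 5.7 × 10⁶ mm⁴

Treat the section as a set of non-overlapping primitives; coordinates are from the bounding-box lower-left.
Web: 6 × 120, A = 720 mm², y = 60 mm, Ī = 864 000 mm⁴.
Top flange (beyond web): 99 × 8, A = 792 mm², y = 116 mm, Ī = 4 224 mm⁴.
Bottom flange (beyond web): 99 × 8, A = 792 mm², y = 4 mm, Ī = 4 224 mm⁴.
Centroid: ȳ = ΣA·y / ΣA = 60 mm.
Transfer each piece to the centroidal x-axis using Ī + A·d² with d = y − 60:
  web: d = 0 mm → contributes +864 000 mm⁴
  top flange (beyond web): d = 56 mm → contributes +2 487 936 mm⁴
  bottom flange (beyond web): d = -56 mm → contributes +2 487 936 mm⁴
Total I = 5 839 872 mm⁴.
For the y-axis: x̄ = 102 mm.
Repeating about the centroidal y-axis gives I_y = 5 661 792 mm⁴.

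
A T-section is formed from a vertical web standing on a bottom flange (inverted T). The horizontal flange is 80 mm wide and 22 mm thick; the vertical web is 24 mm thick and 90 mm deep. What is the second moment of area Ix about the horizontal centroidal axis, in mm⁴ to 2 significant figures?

Ix ≈ 4.6 × 10⁶ mm⁴

Split into non-overlapping primitives; take the origin at the lower-left of the bounding box.
Flange: 80 × 22, A = 1 760 mm², y = 11 mm, Ī = 70 987 mm⁴.
Web: 24 × 90, A = 2 160 mm², y = 67 mm, Ī = 1 458 000 mm⁴.
Centroid: ȳ = ΣA·y / ΣA = 41.86 mm.
Transfer each piece to the horizontal centroidal axis using Ī + A·d² with d = y − 41.86:
  flange: d = -30.86 mm → contributes +1 746 794 mm⁴
  web: d = 25.14 mm → contributes +2 823 473 mm⁴
Total I = 4 570 267 mm⁴.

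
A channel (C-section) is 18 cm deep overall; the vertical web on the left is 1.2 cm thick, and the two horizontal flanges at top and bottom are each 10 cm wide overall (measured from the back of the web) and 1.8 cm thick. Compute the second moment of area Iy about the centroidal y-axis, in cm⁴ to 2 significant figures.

Decompose the section into non-overlapping parts with the origin at the bottom-left of its bounding rectangle.
Web: 1.2 × 18, A = 21.6 cm², x = 0.6 cm, Ī = 2.592 cm⁴.
Top flange (beyond web): 8.8 × 1.8, A = 15.84 cm², x = 5.6 cm, Ī = 102.2 cm⁴.
Bottom flange (beyond web): 8.8 × 1.8, A = 15.84 cm², x = 5.6 cm, Ī = 102.2 cm⁴.
Centroid: x̄ = ΣA·x / ΣA = 3.573 cm.
Transfer each piece to the centroidal y-axis using Ī + A·d² with d = x − 3.573:
  web: d = -2.973 cm → contributes +193.5 cm⁴
  top flange (beyond web): d = 2.027 cm → contributes +167.3 cm⁴
  bottom flange (beyond web): d = 2.027 cm → contributes +167.3 cm⁴
Total I = 528.1 cm⁴.

Iy ≈ 530 cm⁴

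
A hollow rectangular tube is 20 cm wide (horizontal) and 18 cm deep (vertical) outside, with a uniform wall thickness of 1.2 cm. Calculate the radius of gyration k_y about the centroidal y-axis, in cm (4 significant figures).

Break the section into simple shapes (no overlaps), measuring from the bottom-left corner of the bounding box.
Outer rectangle: 20 × 18, A = 360 cm², x = 10 cm, Ī = 12 000 cm⁴.
Inner void (subtracted): 17.6 × 15.6, A = 274.56 cm², x = 10 cm, Ī = 7087.31 cm⁴.
By symmetry the centroid is at mid-width, x̄ = 10 cm.
All pieces are centred on the centroidal y-axis, so I = ΣĪ (holes subtracted) = 4912.69 cm⁴.
Radius of gyration: k = √(I/A) = √(4912.69 / 85.44) = 7.58279 cm.

k_y ≈ 7.583 cm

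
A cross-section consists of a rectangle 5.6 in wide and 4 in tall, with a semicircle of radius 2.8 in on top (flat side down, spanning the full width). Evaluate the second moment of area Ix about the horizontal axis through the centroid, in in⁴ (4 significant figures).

Break the section into simple shapes (no overlaps), measuring from the bottom-left corner of the bounding box.
Rectangular body: 5.6 × 4, A = 22.4 in², y = 2 in, Ī = 29.8667 in⁴.
Semicircular cap: semicircle r = 2.8, A = 12.315 in², y = 5.18836 in, Ī = 6.74628 in⁴.
Centroid: ȳ = ΣA·y / ΣA = 3.13106 in.
Transfer each piece to the horizontal axis through the centroid using Ī + A·d² with d = y − 3.13106:
  rectangular body: d = -1.13106 in → contributes +58.5228 in⁴
  semicircular cap: d = 2.0573 in → contributes +58.8694 in⁴
Total I = 117.392 in⁴.

Ix ≈ 117.4 in⁴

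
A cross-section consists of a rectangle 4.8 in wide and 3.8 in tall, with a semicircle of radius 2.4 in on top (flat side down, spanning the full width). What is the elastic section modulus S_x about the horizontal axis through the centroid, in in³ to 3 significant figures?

S_x ≈ 23.1 in³

Treat the section as a set of non-overlapping primitives; coordinates are from the bounding-box lower-left.
Rectangular body: 4.8 × 3.8, A = 18.24 in², y = 1.9 in, Ī = 21.949 in⁴.
Semicircular cap: semicircle r = 2.4, A = 9.0478 in², y = 4.8186 in, Ī = 3.6415 in⁴.
Centroid: ȳ = ΣA·y / ΣA = 2.8677 in.
Transfer each piece to the horizontal axis through the centroid using Ī + A·d² with d = y − 2.8677:
  rectangular body: d = -0.96771 in → contributes +39.03 in⁴
  semicircular cap: d = 1.9509 in → contributes +38.077 in⁴
Total I = 77.107 in⁴.
Extreme fibre distance c = 3.3323 in; S = I/c = 23.139 in³.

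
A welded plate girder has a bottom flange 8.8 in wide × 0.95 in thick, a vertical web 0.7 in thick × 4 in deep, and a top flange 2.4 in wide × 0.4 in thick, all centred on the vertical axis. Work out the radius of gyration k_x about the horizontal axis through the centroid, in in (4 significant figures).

Treat the section as a set of non-overlapping primitives; coordinates are from the bounding-box lower-left.
Bottom plate: 8.8 × 0.95, A = 8.36 in², y = 0.475 in, Ī = 0.628742 in⁴.
Web plate: 0.7 × 4, A = 2.8 in², y = 2.95 in, Ī = 3.73333 in⁴.
Top plate: 2.4 × 0.4, A = 0.96 in², y = 5.15 in, Ī = 0.0128 in⁴.
Centroid: ȳ = ΣA·y / ΣA = 1.41708 in.
Transfer each piece to the horizontal axis through the centroid using Ī + A·d² with d = y − 1.41708:
  bottom plate: d = -0.942079 in → contributes +8.04835 in⁴
  web plate: d = 1.53292 in → contributes +10.3129 in⁴
  top plate: d = 3.73292 in → contributes +13.3901 in⁴
Total I = 31.7514 in⁴.
Radius of gyration: k = √(I/A) = √(31.7514 / 12.12) = 1.61856 in.

k_x ≈ 1.619 in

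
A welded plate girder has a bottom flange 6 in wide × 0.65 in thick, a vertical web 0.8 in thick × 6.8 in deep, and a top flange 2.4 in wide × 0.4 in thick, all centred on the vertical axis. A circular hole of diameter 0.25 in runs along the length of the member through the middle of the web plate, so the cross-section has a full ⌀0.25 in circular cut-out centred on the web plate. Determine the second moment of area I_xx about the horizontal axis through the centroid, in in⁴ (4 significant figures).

I_xx ≈ 75.71 in⁴

Split into non-overlapping primitives; take the origin at the lower-left of the bounding box.
Bottom plate: 6 × 0.65, A = 3.9 in², y = 0.325 in, Ī = 0.137313 in⁴.
Web plate: 0.8 × 6.8, A = 5.44 in², y = 4.05 in, Ī = 20.9621 in⁴.
Top plate: 2.4 × 0.4, A = 0.96 in², y = 7.65 in, Ī = 0.0128 in⁴.
Hole (subtracted): ⌀0.25, A = 0.0490874 in², y = 4.05 in, Ī = 0.000191748 in⁴.
Centroid: ȳ = ΣA·y / ΣA = 2.96995 in.
Transfer each piece to the horizontal axis through the centroid using Ī + A·d² with d = y − 2.96995:
  bottom plate: d = -2.64495 in → contributes +27.4208 in⁴
  web plate: d = 1.08005 in → contributes +27.3079 in⁴
  top plate: d = 4.68005 in → contributes +21.0396 in⁴
  hole: d = 1.08005 in → contributes −0.0574526 in⁴
Total I = 75.7108 in⁴.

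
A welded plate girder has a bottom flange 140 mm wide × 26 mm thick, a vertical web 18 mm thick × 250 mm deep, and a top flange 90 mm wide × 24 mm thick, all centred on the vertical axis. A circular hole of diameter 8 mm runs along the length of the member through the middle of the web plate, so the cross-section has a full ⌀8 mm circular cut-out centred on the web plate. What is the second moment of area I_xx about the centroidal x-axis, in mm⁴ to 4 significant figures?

Decompose the section into non-overlapping parts with the origin at the bottom-left of its bounding rectangle.
Bottom plate: 140 × 26, A = 3 640 mm², y = 13 mm, Ī = 205 053 mm⁴.
Web plate: 18 × 250, A = 4 500 mm², y = 151 mm, Ī = 23 437 500 mm⁴.
Top plate: 90 × 24, A = 2 160 mm², y = 288 mm, Ī = 103 680 mm⁴.
Hole (subtracted): ⌀8, A = 50.2655 mm², y = 151 mm, Ī = 201.062 mm⁴.
Centroid: ȳ = ΣA·y / ΣA = 130.863 mm.
Transfer each piece to the centroidal x-axis using Ī + A·d² with d = y − 130.863:
  bottom plate: d = -117.863 mm → contributes +50 770 701 mm⁴
  web plate: d = 20.1371 mm → contributes +25 262 264 mm⁴
  top plate: d = 157.137 mm → contributes +53 438 552 mm⁴
  hole: d = 20.1371 mm → contributes −20583.9 mm⁴
Total I = 129 450 933 mm⁴.

I_xx ≈ 1.295 × 10⁸ mm⁴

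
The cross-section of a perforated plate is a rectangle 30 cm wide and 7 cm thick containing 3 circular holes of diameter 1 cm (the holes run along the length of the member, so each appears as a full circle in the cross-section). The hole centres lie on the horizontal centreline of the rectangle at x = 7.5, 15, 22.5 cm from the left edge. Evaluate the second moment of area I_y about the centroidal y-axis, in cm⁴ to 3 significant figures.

I_y ≈ 1.57 × 10⁴ cm⁴

Decompose the section into non-overlapping parts with the origin at the bottom-left of its bounding rectangle.
Plate: 30 × 7, A = 210 cm², x = 15 cm, Ī = 15 750 cm⁴.
Hole 1 (subtracted): ⌀1, A = 0.7854 cm², x = 7.5 cm, Ī = 0.049087 cm⁴.
Hole 2 (subtracted): ⌀1, A = 0.7854 cm², x = 15 cm, Ī = 0.049087 cm⁴.
Hole 3 (subtracted): ⌀1, A = 0.7854 cm², x = 22.5 cm, Ī = 0.049087 cm⁴.
By symmetry the centroid is at mid-width, x̄ = 15 cm.
Transfer each piece to the centroidal y-axis using Ī + A·d² with d = x − 15:
  plate: d = 0 cm → contributes +15 750 cm⁴
  hole 1: d = -7.5 cm → contributes −44.228 cm⁴
  hole 2: d = 0 cm → contributes −0.049087 cm⁴
  hole 3: d = 7.5 cm → contributes −44.228 cm⁴
Total I = 15 661 cm⁴.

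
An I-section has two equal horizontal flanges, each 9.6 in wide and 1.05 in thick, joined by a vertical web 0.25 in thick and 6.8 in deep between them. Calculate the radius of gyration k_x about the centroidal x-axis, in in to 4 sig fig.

Split into non-overlapping primitives; take the origin at the lower-left of the bounding box.
Bottom flange: 9.6 × 1.05, A = 10.08 in², y = 0.525 in, Ī = 0.9261 in⁴.
Web: 0.25 × 6.8, A = 1.7 in², y = 4.45 in, Ī = 6.55067 in⁴.
Top flange: 9.6 × 1.05, A = 10.08 in², y = 8.375 in, Ī = 0.9261 in⁴.
By symmetry the centroid is at mid-height, ȳ = 4.45 in.
Transfer each piece to the centroidal x-axis using Ī + A·d² with d = y − 4.45:
  bottom flange: d = -3.925 in → contributes +156.215 in⁴
  web: d = 0 in → contributes +6.55067 in⁴
  top flange: d = 3.925 in → contributes +156.215 in⁴
Total I = 318.98 in⁴.
Radius of gyration: k = √(I/A) = √(318.98 / 21.86) = 3.81994 in.

k_x ≈ 3.820 in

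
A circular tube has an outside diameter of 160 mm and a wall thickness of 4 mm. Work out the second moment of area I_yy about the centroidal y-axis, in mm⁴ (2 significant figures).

Treat the section as a set of non-overlapping primitives; coordinates are from the bounding-box lower-left.
Outer circle: ⌀160, A = 20 106 mm², x = 80 mm, Ī = 32 169 909 mm⁴.
Bore (subtracted): ⌀152, A = 18 146 mm², x = 80 mm, Ī = 26 202 592 mm⁴.
By symmetry the centroid is at mid-width, x̄ = 80 mm.
All pieces are centred on the centroidal y-axis, so I = ΣĪ (holes subtracted) = 5 967 317 mm⁴.

I_yy ≈ 6.0 × 10⁶ mm⁴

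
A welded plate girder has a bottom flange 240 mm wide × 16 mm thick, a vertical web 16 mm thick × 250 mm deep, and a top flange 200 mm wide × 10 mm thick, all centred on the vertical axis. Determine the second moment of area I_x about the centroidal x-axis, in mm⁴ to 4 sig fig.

I_x ≈ 1.163 × 10⁸ mm⁴

Break the section into simple shapes (no overlaps), measuring from the bottom-left corner of the bounding box.
Bottom plate: 240 × 16, A = 3 840 mm², y = 8 mm, Ī = 81 920 mm⁴.
Web plate: 16 × 250, A = 4 000 mm², y = 141 mm, Ī = 20 833 333 mm⁴.
Top plate: 200 × 10, A = 2 000 mm², y = 271 mm, Ī = 16666.7 mm⁴.
Centroid: ȳ = ΣA·y / ΣA = 115.52 mm.
Transfer each piece to the centroidal x-axis using Ī + A·d² with d = y − 115.52:
  bottom plate: d = -107.52 mm → contributes +44 474 702 mm⁴
  web plate: d = 25.4797 mm → contributes +23 430 189 mm⁴
  top plate: d = 155.48 mm → contributes +48 364 525 mm⁴
Total I = 116 269 416 mm⁴.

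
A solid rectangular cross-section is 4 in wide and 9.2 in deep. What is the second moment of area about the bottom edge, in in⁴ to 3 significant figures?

The section: 4 × 9.2, A = 36.8 in², y = 4.6 in, Ī = 259.56 in⁴.
Transfer it to a horizontal axis along the bottom face using Ī + A·d² with d = y − 0:
  the section: d = 4.6 in → contributes +1038.3 in⁴
Total I = 1038.3 in⁴.

I_base ≈ 1040 in⁴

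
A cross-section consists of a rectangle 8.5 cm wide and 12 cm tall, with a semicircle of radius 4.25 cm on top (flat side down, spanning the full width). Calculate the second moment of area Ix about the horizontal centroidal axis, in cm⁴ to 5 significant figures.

Decompose the section into non-overlapping parts with the origin at the bottom-left of its bounding rectangle.
Rectangular body: 8.5 × 12, A = 102 cm², y = 6 cm, Ī = 1 224 cm⁴.
Semicircular cap: semicircle r = 4.25, A = 28.37251 cm², y = 13.80376 cm, Ī = 35.80864 cm⁴.
Centroid: ȳ = ΣA·y / ΣA = 7.698304 cm.
Transfer each piece to the horizontal centroidal axis using Ī + A·d² with d = y − 7.698304:
  rectangular body: d = -1.698304 cm → contributes +1518.192 cm⁴
  semicircular cap: d = 6.105452 cm → contributes +1093.438 cm⁴
Total I = 2611.63 cm⁴.

Ix ≈ 2611.6 cm⁴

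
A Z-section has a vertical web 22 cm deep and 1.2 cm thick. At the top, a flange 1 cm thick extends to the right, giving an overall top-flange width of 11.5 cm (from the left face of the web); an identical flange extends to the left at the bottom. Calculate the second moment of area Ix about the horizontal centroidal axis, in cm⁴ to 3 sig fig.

Ix ≈ 3340 cm⁴

Decompose the section into non-overlapping parts with the origin at the bottom-left of its bounding rectangle.
Web: 1.2 × 22, A = 26.4 cm², y = 11 cm, Ī = 1064.8 cm⁴.
Top flange (beyond web): 10.3 × 1, A = 10.3 cm², y = 21.5 cm, Ī = 0.85833 cm⁴.
Bottom flange (beyond web): 10.3 × 1, A = 10.3 cm², y = 0.5 cm, Ī = 0.85833 cm⁴.
Centroid: ȳ = ΣA·y / ΣA = 11 cm.
Transfer each piece to the horizontal centroidal axis using Ī + A·d² with d = y − 11:
  web: d = 0 cm → contributes +1064.8 cm⁴
  top flange (beyond web): d = 10.5 cm → contributes +1136.4 cm⁴
  bottom flange (beyond web): d = -10.5 cm → contributes +1136.4 cm⁴
Total I = 3337.7 cm⁴.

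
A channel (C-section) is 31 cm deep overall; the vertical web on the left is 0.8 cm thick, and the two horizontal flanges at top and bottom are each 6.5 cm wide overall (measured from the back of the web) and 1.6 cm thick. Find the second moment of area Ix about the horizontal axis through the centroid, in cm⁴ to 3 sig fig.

Ix ≈ 5930 cm⁴

Split into non-overlapping primitives; take the origin at the lower-left of the bounding box.
Web: 0.8 × 31, A = 24.8 cm², y = 15.5 cm, Ī = 1986.1 cm⁴.
Top flange (beyond web): 5.7 × 1.6, A = 9.12 cm², y = 30.2 cm, Ī = 1.9456 cm⁴.
Bottom flange (beyond web): 5.7 × 1.6, A = 9.12 cm², y = 0.8 cm, Ī = 1.9456 cm⁴.
By symmetry the centroid is at mid-height, ȳ = 15.5 cm.
Transfer each piece to the horizontal axis through the centroid using Ī + A·d² with d = y − 15.5:
  web: d = 0 cm → contributes +1986.1 cm⁴
  top flange (beyond web): d = 14.7 cm → contributes +1972.7 cm⁴
  bottom flange (beyond web): d = -14.7 cm → contributes +1972.7 cm⁴
Total I = 5931.4 cm⁴.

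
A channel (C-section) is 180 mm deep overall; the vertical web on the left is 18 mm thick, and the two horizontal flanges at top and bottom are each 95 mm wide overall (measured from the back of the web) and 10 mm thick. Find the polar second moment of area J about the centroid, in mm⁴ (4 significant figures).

J ≈ 2.309 × 10⁷ mm⁴

Treat the section as a set of non-overlapping primitives; coordinates are from the bounding-box lower-left.
Web: 18 × 180, A = 3 240 mm², y = 90 mm, Ī = 8 748 000 mm⁴.
Top flange (beyond web): 77 × 10, A = 770 mm², y = 175 mm, Ī = 6416.67 mm⁴.
Bottom flange (beyond web): 77 × 10, A = 770 mm², y = 5 mm, Ī = 6416.67 mm⁴.
By symmetry the centroid is at mid-height, ȳ = 90 mm.
Transfer each piece to the centroidal x-axis using Ī + A·d² with d = y − 90:
  web: d = 0 mm → contributes +8 748 000 mm⁴
  top flange (beyond web): d = 85 mm → contributes +5 569 667 mm⁴
  bottom flange (beyond web): d = -85 mm → contributes +5 569 667 mm⁴
Total I = 19 887 333 mm⁴.
For the y-axis: x̄ = 24.3033 mm.
Repeating about the centroidal y-axis gives I_y = 3 203 553 mm⁴.
Polar second moment: J = I_x + I_y = 23 090 887 mm⁴.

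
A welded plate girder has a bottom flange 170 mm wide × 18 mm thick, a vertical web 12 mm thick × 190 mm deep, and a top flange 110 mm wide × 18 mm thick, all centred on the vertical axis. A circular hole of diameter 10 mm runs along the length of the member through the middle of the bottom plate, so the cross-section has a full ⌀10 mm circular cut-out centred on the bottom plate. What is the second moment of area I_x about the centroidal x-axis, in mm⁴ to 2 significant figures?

Treat the section as a set of non-overlapping primitives; coordinates are from the bounding-box lower-left.
Bottom plate: 170 × 18, A = 3 060 mm², y = 9 mm, Ī = 82 620 mm⁴.
Web plate: 12 × 190, A = 2 280 mm², y = 113 mm, Ī = 6 859 000 mm⁴.
Top plate: 110 × 18, A = 1 980 mm², y = 217 mm, Ī = 53 460 mm⁴.
Hole (subtracted): ⌀10, A = 78.54 mm², y = 9 mm, Ī = 490.9 mm⁴.
Centroid: ȳ = ΣA·y / ΣA = 98.62 mm.
Transfer each piece to the centroidal x-axis using Ī + A·d² with d = y − 98.62:
  bottom plate: d = -89.62 mm → contributes +24 658 269 mm⁴
  web plate: d = 14.38 mm → contributes +7 330 646 mm⁴
  top plate: d = 118.4 mm → contributes +27 802 105 mm⁴
  hole: d = -89.62 mm → contributes −631 264 mm⁴
Total I = 59 159 756 mm⁴.

I_x ≈ 5.9 × 10⁷ mm⁴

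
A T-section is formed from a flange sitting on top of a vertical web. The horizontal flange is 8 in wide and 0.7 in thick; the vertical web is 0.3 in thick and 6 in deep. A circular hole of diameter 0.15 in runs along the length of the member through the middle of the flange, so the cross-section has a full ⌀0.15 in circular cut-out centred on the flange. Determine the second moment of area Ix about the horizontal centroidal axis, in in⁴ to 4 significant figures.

Ix ≈ 20.90 in⁴

Break the section into simple shapes (no overlaps), measuring from the bottom-left corner of the bounding box.
Flange: 8 × 0.7, A = 5.6 in², y = 6.35 in, Ī = 0.228667 in⁴.
Web: 0.3 × 6, A = 1.8 in², y = 3 in, Ī = 5.4 in⁴.
Hole (subtracted): ⌀0.15, A = 0.0176715 in², y = 6.35 in, Ī = 0.0000248505 in⁴.
Centroid: ȳ = ΣA·y / ΣA = 5.53318 in.
Transfer each piece to the horizontal centroidal axis using Ī + A·d² with d = y − 5.53318:
  flange: d = 0.816815 in → contributes +3.96492 in⁴
  web: d = -2.53318 in → contributes +16.9506 in⁴
  hole: d = 0.816815 in → contributes −0.011815 in⁴
Total I = 20.9037 in⁴.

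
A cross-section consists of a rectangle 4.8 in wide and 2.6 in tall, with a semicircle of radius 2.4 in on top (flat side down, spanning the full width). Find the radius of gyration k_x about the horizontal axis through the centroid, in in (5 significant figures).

Split into non-overlapping primitives; take the origin at the lower-left of the bounding box.
Rectangular body: 4.8 × 2.6, A = 12.48 in², y = 1.3 in, Ī = 7.0304 in⁴.
Semicircular cap: semicircle r = 2.4, A = 9.047787 in², y = 3.618592 in, Ī = 3.641473 in⁴.
Centroid: ȳ = ΣA·y / ΣA = 2.274467 in.
Transfer each piece to the horizontal axis through the centroid using Ī + A·d² with d = y − 2.274467:
  rectangular body: d = -0.9744672 in → contributes +18.88124 in⁴
  semicircular cap: d = 1.344124 in → contributes +19.98784 in⁴
Total I = 38.86908 in⁴.
Radius of gyration: k = √(I/A) = √(38.86908 / 21.52779) = 1.3437 in.

k_x ≈ 1.3437 in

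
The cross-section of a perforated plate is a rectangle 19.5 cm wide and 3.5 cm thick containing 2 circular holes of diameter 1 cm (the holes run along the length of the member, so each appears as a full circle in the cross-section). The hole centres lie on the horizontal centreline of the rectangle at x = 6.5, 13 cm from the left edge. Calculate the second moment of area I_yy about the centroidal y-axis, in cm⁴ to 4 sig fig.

I_yy ≈ 2146 cm⁴

Break the section into simple shapes (no overlaps), measuring from the bottom-left corner of the bounding box.
Plate: 19.5 × 3.5, A = 68.25 cm², x = 9.75 cm, Ī = 2162.67 cm⁴.
Hole 1 (subtracted): ⌀1, A = 0.785398 cm², x = 6.5 cm, Ī = 0.0490874 cm⁴.
Hole 2 (subtracted): ⌀1, A = 0.785398 cm², x = 13 cm, Ī = 0.0490874 cm⁴.
By symmetry the centroid is at mid-width, x̄ = 9.75 cm.
Transfer each piece to the centroidal y-axis using Ī + A·d² with d = x − 9.75:
  plate: d = 0 cm → contributes +2162.67 cm⁴
  hole 1: d = -3.25 cm → contributes −8.34486 cm⁴
  hole 2: d = 3.25 cm → contributes −8.34486 cm⁴
Total I = 2145.98 cm⁴.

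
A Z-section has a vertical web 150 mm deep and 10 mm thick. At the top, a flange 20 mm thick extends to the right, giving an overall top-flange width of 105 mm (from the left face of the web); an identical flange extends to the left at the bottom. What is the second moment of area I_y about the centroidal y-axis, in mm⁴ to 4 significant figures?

Treat the section as a set of non-overlapping primitives; coordinates are from the bounding-box lower-left.
Web: 10 × 150, A = 1 500 mm², x = 100 mm, Ī = 12 500 mm⁴.
Top flange (beyond web): 95 × 20, A = 1 900 mm², x = 152.5 mm, Ī = 1 428 958 mm⁴.
Bottom flange (beyond web): 95 × 20, A = 1 900 mm², x = 47.5 mm, Ī = 1 428 958 mm⁴.
Centroid: x̄ = ΣA·x / ΣA = 100 mm.
Transfer each piece to the centroidal y-axis using Ī + A·d² with d = x − 100:
  web: d = 0 mm → contributes +12 500 mm⁴
  top flange (beyond web): d = 52.5 mm → contributes +6 665 833 mm⁴
  bottom flange (beyond web): d = -52.5 mm → contributes +6 665 833 mm⁴
Total I = 13 344 167 mm⁴.

I_y ≈ 1.334 × 10⁷ mm⁴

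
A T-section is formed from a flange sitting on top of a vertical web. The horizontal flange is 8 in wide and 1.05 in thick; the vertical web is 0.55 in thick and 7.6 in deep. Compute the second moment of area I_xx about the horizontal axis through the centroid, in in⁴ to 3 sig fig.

Split into non-overlapping primitives; take the origin at the lower-left of the bounding box.
Flange: 8 × 1.05, A = 8.4 in², y = 8.125 in, Ī = 0.77175 in⁴.
Web: 0.55 × 7.6, A = 4.18 in², y = 3.8 in, Ī = 20.12 in⁴.
Centroid: ȳ = ΣA·y / ΣA = 6.6879 in.
Transfer each piece to the horizontal axis through the centroid using Ī + A·d² with d = y − 6.6879:
  flange: d = 1.4371 in → contributes +18.119 in⁴
  web: d = -2.8879 in → contributes +54.981 in⁴
Total I = 73.101 in⁴.

I_xx ≈ 73.1 in⁴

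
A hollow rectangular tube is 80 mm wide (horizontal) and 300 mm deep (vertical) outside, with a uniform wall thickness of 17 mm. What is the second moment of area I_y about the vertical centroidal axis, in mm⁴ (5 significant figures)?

I_y ≈ 1.0642 × 10⁷ mm⁴

Break the section into simple shapes (no overlaps), measuring from the bottom-left corner of the bounding box.
Outer rectangle: 80 × 300, A = 24 000 mm², x = 40 mm, Ī = 12 800 000 mm⁴.
Inner void (subtracted): 46 × 266, A = 12 236 mm², x = 40 mm, Ī = 2 157 615 mm⁴.
By symmetry the centroid is at mid-width, x̄ = 40 mm.
All pieces are centred on the vertical centroidal axis, so I = ΣĪ (holes subtracted) = 10 642 385 mm⁴.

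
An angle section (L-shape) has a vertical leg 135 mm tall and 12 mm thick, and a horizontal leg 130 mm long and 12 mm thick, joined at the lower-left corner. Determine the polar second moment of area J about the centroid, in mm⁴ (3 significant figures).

Decompose the section into non-overlapping parts with the origin at the bottom-left of its bounding rectangle.
Vertical leg: 12 × 135, A = 1 620 mm², y = 67.5 mm, Ī = 2 460 375 mm⁴.
Horizontal leg (remainder): 118 × 12, A = 1 416 mm², y = 6 mm, Ī = 16 992 mm⁴.
Centroid: ȳ = ΣA·y / ΣA = 38.816 mm.
Transfer each piece to the centroidal x-axis using Ī + A·d² with d = y − 38.816:
  vertical leg: d = 28.684 mm → contributes +3 793 246 mm⁴
  horizontal leg (remainder): d = -32.816 mm → contributes +1 541 887 mm⁴
Total I = 5 335 133 mm⁴.
For the y-axis: x̄ = 36.316 mm.
Repeating about the centroidal y-axis gives I_y = 4 854 768 mm⁴.
Polar second moment: J = I_x + I_y = 10 189 902 mm⁴.

J ≈ 1.02 × 10⁷ mm⁴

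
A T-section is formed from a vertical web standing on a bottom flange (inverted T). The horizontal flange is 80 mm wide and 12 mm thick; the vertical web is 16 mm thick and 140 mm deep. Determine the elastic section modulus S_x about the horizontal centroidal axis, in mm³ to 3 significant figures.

Split into non-overlapping primitives; take the origin at the lower-left of the bounding box.
Flange: 80 × 12, A = 960 mm², y = 6 mm, Ī = 11 520 mm⁴.
Web: 16 × 140, A = 2 240 mm², y = 82 mm, Ī = 3 658 667 mm⁴.
Centroid: ȳ = ΣA·y / ΣA = 59.2 mm.
Transfer each piece to the horizontal centroidal axis using Ī + A·d² with d = y − 59.2:
  flange: d = -53.2 mm → contributes +2 728 550 mm⁴
  web: d = 22.8 mm → contributes +4 823 108 mm⁴
Total I = 7 551 659 mm⁴.
Extreme fibre distance c = 92.8 mm; S = I/c = 81 376 mm³.

S_x ≈ 8.14 × 10⁴ mm³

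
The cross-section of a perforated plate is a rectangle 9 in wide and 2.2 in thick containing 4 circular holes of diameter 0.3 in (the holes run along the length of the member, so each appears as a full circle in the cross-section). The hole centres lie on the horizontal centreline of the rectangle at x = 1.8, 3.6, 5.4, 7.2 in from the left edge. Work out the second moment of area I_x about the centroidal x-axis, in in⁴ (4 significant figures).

Split into non-overlapping primitives; take the origin at the lower-left of the bounding box.
Plate: 9 × 2.2, A = 19.8 in², y = 1.1 in, Ī = 7.986 in⁴.
Hole 1 (subtracted): ⌀0.3, A = 0.0706858 in², y = 1.1 in, Ī = 0.000397608 in⁴.
Hole 2 (subtracted): ⌀0.3, A = 0.0706858 in², y = 1.1 in, Ī = 0.000397608 in⁴.
Hole 3 (subtracted): ⌀0.3, A = 0.0706858 in², y = 1.1 in, Ī = 0.000397608 in⁴.
Hole 4 (subtracted): ⌀0.3, A = 0.0706858 in², y = 1.1 in, Ī = 0.000397608 in⁴.
By symmetry the centroid is at mid-height, ȳ = 1.1 in.
All pieces are centred on the centroidal x-axis, so I = ΣĪ (holes subtracted) = 7.98441 in⁴.

I_x ≈ 7.984 in⁴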